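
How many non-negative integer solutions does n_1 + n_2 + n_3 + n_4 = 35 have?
C(35+4-1, 4-1) = C(38, 3) = 8436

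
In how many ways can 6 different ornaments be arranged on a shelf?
6! = 720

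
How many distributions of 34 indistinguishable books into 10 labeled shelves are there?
C(34+10-1, 10-1) = C(43, 9) = 563921995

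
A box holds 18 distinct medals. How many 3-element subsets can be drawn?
C(18,3) = 18!/(3!×15!) = 816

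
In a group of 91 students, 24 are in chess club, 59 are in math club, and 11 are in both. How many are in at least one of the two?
|A∪B| = |A| + |B| - |A∩B| = 24 + 59 - 11 = 72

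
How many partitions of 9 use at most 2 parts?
By conjugation, equals partitions of 9 into parts ≤ 2. Let r_j(i) = number of partitions of i into parts ≤ j, for i = 0..9. r_1(i) = 1 for all i; r_j(i) = r_{j-1}(i) + r_j(i-j). Rows j = 2..2: ≤2: 1 1 2 2 3 3 4 4 5 5. r_2(9) = 5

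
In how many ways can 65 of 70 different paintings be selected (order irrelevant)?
C(70,65) = 70!/(65!×5!) = 12103014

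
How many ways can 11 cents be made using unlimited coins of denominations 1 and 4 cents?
Coefficient of x^11 in 1/(1-x^1) · 1/(1-x^4). Use j coins of 4 for j = 0..⌊11/4⌋ = 2, the rest in 1s: 2 + 1 = 3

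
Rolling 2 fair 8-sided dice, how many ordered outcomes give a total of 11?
Coefficient of x^11 in (x + x² + ... + x^8)^2. By inclusion-exclusion on dice exceeding 8: Σ_j (-1)^j C(2,j)·C(11-1-8j, 1) = C(2,0)·C(10,1) - C(2,1)·C(2,1) = 1·10 - 2·2 = 6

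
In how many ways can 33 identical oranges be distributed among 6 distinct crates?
C(33+6-1, 6-1) = C(38, 5) = 501942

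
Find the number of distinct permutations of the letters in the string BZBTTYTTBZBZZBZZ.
16! / (6! × 4! × 1! × 5!) = 10090080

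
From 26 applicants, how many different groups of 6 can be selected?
C(26,6) = 26!/(6!×20!) = 230230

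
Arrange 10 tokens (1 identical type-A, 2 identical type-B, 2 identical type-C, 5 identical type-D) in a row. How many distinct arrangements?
10! / (1! × 2! × 2! × 5!) = 7560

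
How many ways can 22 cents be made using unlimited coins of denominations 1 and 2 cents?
Coefficient of x^22 in 1/(1-x^1) · 1/(1-x^2). Use j coins of 2 for j = 0..⌊22/2⌋ = 11, the rest in 1s: 11 + 1 = 12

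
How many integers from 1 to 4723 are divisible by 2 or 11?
⌊4723/2⌋ + ⌊4723/11⌋ - ⌊4723/22⌋ = 2361 + 429 - 214 = 2576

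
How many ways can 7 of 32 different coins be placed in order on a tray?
P(32,7) = 32!/(32-7)! = 16963914240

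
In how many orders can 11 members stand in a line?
11! = 39916800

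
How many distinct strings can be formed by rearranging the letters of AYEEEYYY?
8! / (4! × 3! × 1!) = 280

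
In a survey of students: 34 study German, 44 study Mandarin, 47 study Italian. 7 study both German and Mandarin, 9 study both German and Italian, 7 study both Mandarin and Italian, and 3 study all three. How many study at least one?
|A∪B∪C| = 34+44+47-7-9-7+3 = 105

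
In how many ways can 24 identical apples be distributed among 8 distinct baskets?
C(24+8-1, 8-1) = C(31, 7) = 2629575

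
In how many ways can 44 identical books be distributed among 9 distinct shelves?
C(44+9-1, 9-1) = C(52, 8) = 752538150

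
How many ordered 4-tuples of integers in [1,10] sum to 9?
Coefficient of x^9 in (x + x² + ... + x^10)^4. By inclusion-exclusion on dice exceeding 10: Σ_j (-1)^j C(4,j)·C(9-1-10j, 3) = C(4,0)·C(8,3) = 1·56 = 56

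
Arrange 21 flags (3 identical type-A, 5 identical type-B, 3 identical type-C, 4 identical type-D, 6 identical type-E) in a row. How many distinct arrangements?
21! / (3! × 5! × 3! × 4! × 6!) = 684410126400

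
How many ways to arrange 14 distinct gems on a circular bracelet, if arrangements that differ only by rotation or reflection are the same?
(14-1)!/2 = 6227020800/2 = 3113510400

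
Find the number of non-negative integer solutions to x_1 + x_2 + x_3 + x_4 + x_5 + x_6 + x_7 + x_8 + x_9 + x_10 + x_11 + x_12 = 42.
C(42+12-1, 12-1) = C(53, 11) = 76223753060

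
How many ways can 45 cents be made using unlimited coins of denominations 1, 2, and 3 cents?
Coefficient of x^45 in 1/(1-x^1) · 1/(1-x^2) · 1/(1-x^3). Case on j = number of 3-cent coins (j = 0..15); remainder r = 45 - 3j is made from {1,2} in ⌊r/2⌋+1 ways. r = 45, 42, 39, 36, 33, 30, 27, 24, 21, 18, 15, 12, 9, 6, 3, 0 → 23 + 22 + 20 + 19 + 17 + 16 + 14 + 13 + 11 + 10 + 8 + 7 + 5 + 4 + 2 + 1 = 192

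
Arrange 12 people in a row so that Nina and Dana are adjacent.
Treat as block: (12-1)! × 2! = 39916800 × 2 = 79833600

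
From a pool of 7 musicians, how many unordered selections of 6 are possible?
C(7,6) = 7!/(6!×1!) = 7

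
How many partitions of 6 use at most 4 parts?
By conjugation, equals partitions of 6 into parts ≤ 4. Let r_j(i) = number of partitions of i into parts ≤ j, for i = 0..6. r_1(i) = 1 for all i; r_j(i) = r_{j-1}(i) + r_j(i-j). Rows j = 2..4: ≤2: 1 1 2 2 3 3 4; ≤3: 1 1 2 3 4 5 7; ≤4: 1 1 2 3 5 6 9. r_4(6) = 9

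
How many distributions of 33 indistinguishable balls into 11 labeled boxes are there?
C(33+11-1, 11-1) = C(43, 10) = 1917334783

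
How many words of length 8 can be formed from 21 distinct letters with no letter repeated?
P(21,8) = 21!/(21-8)! = 8204716800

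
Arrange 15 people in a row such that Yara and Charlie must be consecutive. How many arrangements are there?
Treat the 2 as one block: (15-2+1)! × 2! = 87178291200 × 2 = 174356582400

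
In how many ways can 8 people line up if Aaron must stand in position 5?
Fix one position: (8-1)! = 5040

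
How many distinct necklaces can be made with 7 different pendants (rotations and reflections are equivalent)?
(7-1)!/2 = 720/2 = 360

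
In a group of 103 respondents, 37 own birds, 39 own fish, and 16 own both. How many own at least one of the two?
|A∪B| = |A| + |B| - |A∩B| = 37 + 39 - 16 = 60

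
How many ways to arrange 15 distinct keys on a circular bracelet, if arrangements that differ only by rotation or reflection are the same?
(15-1)!/2 = 87178291200/2 = 43589145600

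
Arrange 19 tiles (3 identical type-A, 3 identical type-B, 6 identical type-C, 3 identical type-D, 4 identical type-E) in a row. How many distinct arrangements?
19! / (3! × 3! × 6! × 3! × 4!) = 32590958400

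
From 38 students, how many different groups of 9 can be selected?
C(38,9) = 38!/(9!×29!) = 163011640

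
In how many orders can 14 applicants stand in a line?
14! = 87178291200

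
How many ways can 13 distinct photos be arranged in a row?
13! = 6227020800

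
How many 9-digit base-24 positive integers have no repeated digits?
First digit: 23 choices (nonzero). Then descending: 23 × 23 × 22 × 21 × 20 × 19 × 18 × 17 × 16 = 454697591040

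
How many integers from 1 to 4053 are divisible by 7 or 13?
⌊4053/7⌋ + ⌊4053/13⌋ - ⌊4053/91⌋ = 579 + 311 - 44 = 846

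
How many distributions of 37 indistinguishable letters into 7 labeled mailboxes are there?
C(37+7-1, 7-1) = C(43, 6) = 6096454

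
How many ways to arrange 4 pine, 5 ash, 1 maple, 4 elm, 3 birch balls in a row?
17! / (4! × 5! × 1! × 4! × 3!) = 857656800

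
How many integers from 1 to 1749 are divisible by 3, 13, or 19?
⌊1749/3⌋+⌊1749/13⌋+⌊1749/19⌋ - ⌊1749/39⌋-⌊1749/57⌋-⌊1749/247⌋ + ⌊1749/741⌋ = 583+134+92 - 44-30-7 + 2 = 730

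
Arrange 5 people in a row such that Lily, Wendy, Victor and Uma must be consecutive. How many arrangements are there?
Treat the 4 as one block: (5-4+1)! × 4! = 2 × 24 = 48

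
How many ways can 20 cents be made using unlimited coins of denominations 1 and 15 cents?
Coefficient of x^20 in 1/(1-x^1) · 1/(1-x^15). Use j coins of 15 for j = 0..⌊20/15⌋ = 1, the rest in 1s: 1 + 1 = 2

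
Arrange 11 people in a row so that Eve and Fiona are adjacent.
Treat as block: (11-1)! × 2! = 3628800 × 2 = 7257600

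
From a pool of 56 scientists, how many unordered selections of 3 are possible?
C(56,3) = 56!/(3!×53!) = 27720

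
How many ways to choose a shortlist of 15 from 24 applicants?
C(24,15) = 24!/(15!×9!) = 1307504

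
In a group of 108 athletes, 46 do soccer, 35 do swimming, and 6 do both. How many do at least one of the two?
|A∪B| = |A| + |B| - |A∩B| = 46 + 35 - 6 = 75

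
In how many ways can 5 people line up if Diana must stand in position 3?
Fix one position: (5-1)! = 24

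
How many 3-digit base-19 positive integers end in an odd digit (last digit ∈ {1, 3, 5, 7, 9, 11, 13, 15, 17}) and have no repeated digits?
Last∈{1,3,5,7,9,11,13,15,17}. Last=0: 0. Last nonzero: 9×17×P(17,1) = 2601. Total = 2601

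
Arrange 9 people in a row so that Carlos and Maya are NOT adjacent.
Total - adjacent = 9! - (9-1)!×2 = 362880 - 80640 = 282240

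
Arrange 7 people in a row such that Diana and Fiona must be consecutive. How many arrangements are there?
Treat the 2 as one block: (7-2+1)! × 2! = 720 × 2 = 1440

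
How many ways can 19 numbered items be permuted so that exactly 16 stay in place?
Choose the 16 fixed points C(19,16) = 969, derange the rest: !3 = Σ_{j=0}^{3} (-1)^j·3!/j! = 6 - 6 + 3 - 1 = 2. Product = 969 × 2 = 1938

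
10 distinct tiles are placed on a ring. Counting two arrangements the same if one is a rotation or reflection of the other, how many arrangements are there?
(10-1)!/2 = 362880/2 = 181440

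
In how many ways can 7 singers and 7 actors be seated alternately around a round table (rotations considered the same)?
Fix one of the singers: (7-1)! ways for the remaining singers, × 7! ways for the actors = 720 × 5040 = 3628800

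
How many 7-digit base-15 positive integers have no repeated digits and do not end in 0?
Last digit: 14 nonzero choices. First digit: 13 (nonzero, ≠last). Middle 5: P(13,5) = 154440. Total = 28108080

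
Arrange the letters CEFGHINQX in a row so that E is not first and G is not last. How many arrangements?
By inclusion-exclusion: 9! - 2×(9-1)! + (9-2)! = 362880 - 80640 + 5040 = 287280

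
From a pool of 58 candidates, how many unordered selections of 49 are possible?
C(58,49) = 58!/(49!×9!) = 10648873950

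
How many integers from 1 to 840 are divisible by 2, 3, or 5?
⌊840/2⌋+⌊840/3⌋+⌊840/5⌋ - ⌊840/6⌋-⌊840/10⌋-⌊840/15⌋ + ⌊840/30⌋ = 420+280+168 - 140-84-56 + 28 = 616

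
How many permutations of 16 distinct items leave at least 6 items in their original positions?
Exactly j fixed points: C(16,j)·!(16-j); sum over j ≥ 6 (derangement numbers via !m = (m-1)·(!(m-1) + !(m-2)): !0..!10 = 1, 0, 1, 2, 9, 44, 265, 1854, 14833, 133496, 1334961). Σ_{j=6}^{16} C(16,j)·!(16-j) = C(16,6)·!10 + C(16,7)·!9 + C(16,8)·!8 + C(16,9)·!7 + C(16,10)·!6 + C(16,11)·!5 + C(16,12)·!4 + C(16,13)·!3 + C(16,14)·!2 + C(16,15)·!1 + C(16,16)·!0 = 8008·1334961 + 11440·133496 + 12870·14833 + 11440·1854 + 8008·265 + 4368·44 + 1820·9 + 560·2 + 120·1 + 16·0 + 1·1 = 12432004331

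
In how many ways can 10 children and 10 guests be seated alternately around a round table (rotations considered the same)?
Fix one of the children: (10-1)! ways for the remaining children, × 10! ways for the guests = 362880 × 3628800 = 1316818944000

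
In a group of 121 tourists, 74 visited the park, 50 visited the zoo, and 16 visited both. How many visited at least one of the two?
|A∪B| = |A| + |B| - |A∩B| = 74 + 50 - 16 = 108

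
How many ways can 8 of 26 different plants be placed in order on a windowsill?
P(26,8) = 26!/(26-8)! = 62990928000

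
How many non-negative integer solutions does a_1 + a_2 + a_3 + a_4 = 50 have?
C(50+4-1, 4-1) = C(53, 3) = 23426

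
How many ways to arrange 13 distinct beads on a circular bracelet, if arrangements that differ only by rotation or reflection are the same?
(13-1)!/2 = 479001600/2 = 239500800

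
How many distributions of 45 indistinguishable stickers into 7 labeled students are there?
C(45+7-1, 7-1) = C(51, 6) = 18009460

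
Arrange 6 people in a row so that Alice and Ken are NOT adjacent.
Total - adjacent = 6! - (6-1)!×2 = 720 - 240 = 480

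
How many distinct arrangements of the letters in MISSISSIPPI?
11! / (1! × 4! × 4! × 2!) = 34650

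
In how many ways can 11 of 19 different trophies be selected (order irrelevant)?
C(19,11) = 19!/(11!×8!) = 75582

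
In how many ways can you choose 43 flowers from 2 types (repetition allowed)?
C(43+2-1, 2-1) = C(44, 1) = 44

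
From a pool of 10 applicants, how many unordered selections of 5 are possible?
C(10,5) = 10!/(5!×5!) = 252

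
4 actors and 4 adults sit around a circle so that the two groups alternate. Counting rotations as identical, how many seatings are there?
Fix one of the actors: (4-1)! ways for the remaining actors, × 4! ways for the adults = 6 × 24 = 144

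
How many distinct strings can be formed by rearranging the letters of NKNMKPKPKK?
10! / (2! × 1! × 2! × 5!) = 7560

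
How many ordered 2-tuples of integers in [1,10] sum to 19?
Coefficient of x^19 in (x + x² + ... + x^10)^2. By inclusion-exclusion on dice exceeding 10: Σ_j (-1)^j C(2,j)·C(19-1-10j, 1) = C(2,0)·C(18,1) - C(2,1)·C(8,1) = 1·18 - 2·8 = 2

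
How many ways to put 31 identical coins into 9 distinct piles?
C(31+9-1, 9-1) = C(39, 8) = 61523748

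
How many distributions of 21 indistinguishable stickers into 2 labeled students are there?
C(21+2-1, 2-1) = C(22, 1) = 22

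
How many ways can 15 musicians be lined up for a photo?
15! = 1307674368000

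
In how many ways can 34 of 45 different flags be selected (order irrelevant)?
C(45,34) = 45!/(34!×11!) = 10150595910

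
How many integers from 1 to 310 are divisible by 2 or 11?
⌊310/2⌋ + ⌊310/11⌋ - ⌊310/22⌋ = 155 + 28 - 14 = 169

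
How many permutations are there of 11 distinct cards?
11! = 39916800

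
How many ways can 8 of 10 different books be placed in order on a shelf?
P(10,8) = 10!/(10-8)! = 1814400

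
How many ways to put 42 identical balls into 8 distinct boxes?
C(42+8-1, 8-1) = C(49, 7) = 85900584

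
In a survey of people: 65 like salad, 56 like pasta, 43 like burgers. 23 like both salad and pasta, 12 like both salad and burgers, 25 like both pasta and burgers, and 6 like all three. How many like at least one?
|A∪B∪C| = 65+56+43-23-12-25+6 = 110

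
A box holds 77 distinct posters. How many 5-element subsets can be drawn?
C(77,5) = 77!/(5!×72!) = 19757815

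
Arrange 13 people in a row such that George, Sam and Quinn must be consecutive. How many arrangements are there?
Treat the 3 as one block: (13-3+1)! × 3! = 39916800 × 6 = 239500800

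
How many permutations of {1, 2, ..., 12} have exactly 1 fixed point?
Choose the 1 fixed point C(12,1) = 12, derange the rest: !11 = Σ_{j=0}^{11} (-1)^j·11!/j! = 39916800 - 39916800 + 19958400 - 6652800 + 1663200 - 332640 + 55440 - 7920 + 990 - 110 + 11 - 1 = 14684570. Product = 12 × 14684570 = 176214840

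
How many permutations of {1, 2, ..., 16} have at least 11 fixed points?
Exactly j fixed points: C(16,j)·!(16-j); sum over j ≥ 11 (derangement numbers via !m = (m-1)·(!(m-1) + !(m-2)): !0..!5 = 1, 0, 1, 2, 9, 44). Σ_{j=11}^{16} C(16,j)·!(16-j) = C(16,11)·!5 + C(16,12)·!4 + C(16,13)·!3 + C(16,14)·!2 + C(16,15)·!1 + C(16,16)·!0 = 4368·44 + 1820·9 + 560·2 + 120·1 + 16·0 + 1·1 = 209813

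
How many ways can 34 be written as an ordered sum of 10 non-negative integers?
C(34+10-1, 10-1) = C(43, 9) = 563921995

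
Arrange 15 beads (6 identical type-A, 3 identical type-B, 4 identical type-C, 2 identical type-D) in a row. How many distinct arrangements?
15! / (6! × 3! × 4! × 2!) = 6306300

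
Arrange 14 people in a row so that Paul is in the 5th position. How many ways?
Fix one position: (14-1)! = 6227020800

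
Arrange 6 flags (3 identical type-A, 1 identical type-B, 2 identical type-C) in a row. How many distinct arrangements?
6! / (3! × 1! × 2!) = 60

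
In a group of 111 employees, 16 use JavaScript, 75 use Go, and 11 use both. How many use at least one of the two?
|A∪B| = |A| + |B| - |A∩B| = 16 + 75 - 11 = 80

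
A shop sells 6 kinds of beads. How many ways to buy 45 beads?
C(45+6-1, 6-1) = C(50, 5) = 2118760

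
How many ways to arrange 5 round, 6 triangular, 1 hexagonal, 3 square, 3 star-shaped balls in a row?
18! / (5! × 6! × 1! × 3! × 3!) = 2058376320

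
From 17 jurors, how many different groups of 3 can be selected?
C(17,3) = 17!/(3!×14!) = 680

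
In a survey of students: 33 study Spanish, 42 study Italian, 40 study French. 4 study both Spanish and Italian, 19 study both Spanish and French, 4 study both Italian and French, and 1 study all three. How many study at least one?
|A∪B∪C| = 33+42+40-4-19-4+1 = 89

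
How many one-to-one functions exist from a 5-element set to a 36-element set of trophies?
P(36,5) = 36!/(36-5)! = 45239040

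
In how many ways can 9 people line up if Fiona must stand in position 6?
Fix one position: (9-1)! = 40320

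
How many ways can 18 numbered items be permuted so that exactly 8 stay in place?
Choose the 8 fixed points C(18,8) = 43758, derange the rest: !10 = Σ_{j=0}^{10} (-1)^j·10!/j! = 3628800 - 3628800 + 1814400 - 604800 + 151200 - 30240 + 5040 - 720 + 90 - 10 + 1 = 1334961. Product = 43758 × 1334961 = 58415223438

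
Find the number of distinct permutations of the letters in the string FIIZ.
4! / (1! × 1! × 2!) = 12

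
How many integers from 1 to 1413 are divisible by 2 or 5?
⌊1413/2⌋ + ⌊1413/5⌋ - ⌊1413/10⌋ = 706 + 282 - 141 = 847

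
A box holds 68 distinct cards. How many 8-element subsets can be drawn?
C(68,8) = 68!/(8!×60!) = 7392009768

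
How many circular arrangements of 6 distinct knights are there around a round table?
Circular: fix one position, arrange the rest. (6-1)! = 120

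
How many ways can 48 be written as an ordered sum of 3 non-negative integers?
C(48+3-1, 3-1) = C(50, 2) = 1225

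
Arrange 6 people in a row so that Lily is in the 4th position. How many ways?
Fix one position: (6-1)! = 120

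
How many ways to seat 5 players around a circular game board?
Circular: fix one position, arrange the rest. (5-1)! = 24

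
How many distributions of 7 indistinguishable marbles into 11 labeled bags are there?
C(7+11-1, 11-1) = C(17, 10) = 19448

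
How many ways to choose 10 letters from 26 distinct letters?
C(26,10) = 26!/(10!×16!) = 5311735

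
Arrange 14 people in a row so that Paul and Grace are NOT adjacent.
Total - adjacent = 14! - (14-1)!×2 = 87178291200 - 12454041600 = 74724249600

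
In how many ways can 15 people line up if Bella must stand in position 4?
Fix one position: (15-1)! = 87178291200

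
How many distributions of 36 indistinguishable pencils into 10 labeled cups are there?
C(36+10-1, 10-1) = C(45, 9) = 886163135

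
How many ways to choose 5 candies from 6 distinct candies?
C(6,5) = 6!/(5!×1!) = 6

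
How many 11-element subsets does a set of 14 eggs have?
C(14,11) = 14!/(11!×3!) = 364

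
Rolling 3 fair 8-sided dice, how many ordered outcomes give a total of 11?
Coefficient of x^11 in (x + x² + ... + x^8)^3. By inclusion-exclusion on dice exceeding 8: Σ_j (-1)^j C(3,j)·C(11-1-8j, 2) = C(3,0)·C(10,2) - C(3,1)·C(2,2) = 1·45 - 3·1 = 42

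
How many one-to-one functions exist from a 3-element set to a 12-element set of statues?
P(12,3) = 12!/(12-3)! = 1320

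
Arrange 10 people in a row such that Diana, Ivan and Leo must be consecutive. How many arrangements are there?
Treat the 3 as one block: (10-3+1)! × 3! = 40320 × 6 = 241920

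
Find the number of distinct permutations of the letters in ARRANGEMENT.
11! / (2! × 2! × 2! × 1! × 2! × 1! × 1!) = 2494800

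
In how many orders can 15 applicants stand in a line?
15! = 1307674368000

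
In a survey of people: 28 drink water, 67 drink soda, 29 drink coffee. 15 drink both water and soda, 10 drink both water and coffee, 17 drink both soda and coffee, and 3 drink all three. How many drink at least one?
|A∪B∪C| = 28+67+29-15-10-17+3 = 85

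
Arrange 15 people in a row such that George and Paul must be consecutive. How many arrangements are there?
Treat the 2 as one block: (15-2+1)! × 2! = 87178291200 × 2 = 174356582400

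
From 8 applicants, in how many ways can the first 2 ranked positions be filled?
P(8,2) = 8!/(8-2)! = 56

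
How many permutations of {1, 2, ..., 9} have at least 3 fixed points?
Exactly j fixed points: C(9,j)·!(9-j); sum over j ≥ 3 (derangement numbers via !m = (m-1)·(!(m-1) + !(m-2)): !0..!6 = 1, 0, 1, 2, 9, 44, 265). Σ_{j=3}^{9} C(9,j)·!(9-j) = C(9,3)·!6 + C(9,4)·!5 + C(9,5)·!4 + C(9,6)·!3 + C(9,7)·!2 + C(9,8)·!1 + C(9,9)·!0 = 84·265 + 126·44 + 126·9 + 84·2 + 36·1 + 9·0 + 1·1 = 29143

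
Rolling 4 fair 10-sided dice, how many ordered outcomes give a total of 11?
Coefficient of x^11 in (x + x² + ... + x^10)^4. By inclusion-exclusion on dice exceeding 10: Σ_j (-1)^j C(4,j)·C(11-1-10j, 3) = C(4,0)·C(10,3) = 1·120 = 120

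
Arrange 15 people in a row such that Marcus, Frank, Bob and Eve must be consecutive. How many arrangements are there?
Treat the 4 as one block: (15-4+1)! × 4! = 479001600 × 24 = 11496038400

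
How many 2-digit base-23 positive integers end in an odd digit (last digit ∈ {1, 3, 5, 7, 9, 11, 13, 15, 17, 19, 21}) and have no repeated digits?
Last∈{1,3,5,7,9,11,13,15,17,19,21}. Last=0: 0. Last nonzero: 11×21×P(21,0) = 231. Total = 231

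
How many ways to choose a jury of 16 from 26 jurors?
C(26,16) = 26!/(16!×10!) = 5311735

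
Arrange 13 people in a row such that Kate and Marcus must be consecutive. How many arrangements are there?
Treat the 2 as one block: (13-2+1)! × 2! = 479001600 × 2 = 958003200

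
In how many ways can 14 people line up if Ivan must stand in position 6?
Fix one position: (14-1)! = 6227020800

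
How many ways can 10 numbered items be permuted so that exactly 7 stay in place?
Choose the 7 fixed points C(10,7) = 120, derange the rest: !3 = Σ_{j=0}^{3} (-1)^j·3!/j! = 6 - 6 + 3 - 1 = 2. Product = 120 × 2 = 240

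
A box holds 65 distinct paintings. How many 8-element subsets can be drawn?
C(65,8) = 65!/(8!×57!) = 5047381560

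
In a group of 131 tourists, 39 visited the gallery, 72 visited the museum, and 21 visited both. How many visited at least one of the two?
|A∪B| = |A| + |B| - |A∩B| = 39 + 72 - 21 = 90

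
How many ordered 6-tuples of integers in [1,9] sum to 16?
Coefficient of x^16 in (x + x² + ... + x^9)^6. By inclusion-exclusion on dice exceeding 9: Σ_j (-1)^j C(6,j)·C(16-1-9j, 5) = C(6,0)·C(15,5) - C(6,1)·C(6,5) = 1·3003 - 6·6 = 2967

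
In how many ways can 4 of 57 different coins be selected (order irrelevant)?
C(57,4) = 57!/(4!×53!) = 395010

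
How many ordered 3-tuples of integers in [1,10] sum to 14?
Coefficient of x^14 in (x + x² + ... + x^10)^3. By inclusion-exclusion on dice exceeding 10: Σ_j (-1)^j C(3,j)·C(14-1-10j, 2) = C(3,0)·C(13,2) - C(3,1)·C(3,2) = 1·78 - 3·3 = 69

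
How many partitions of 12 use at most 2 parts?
By conjugation, equals partitions of 12 into parts ≤ 2. Let r_j(i) = number of partitions of i into parts ≤ j, for i = 0..12. r_1(i) = 1 for all i; r_j(i) = r_{j-1}(i) + r_j(i-j). Rows j = 2..2: ≤2: 1 1 2 2 3 3 4 4 5 5 6 6 7. r_2(12) = 7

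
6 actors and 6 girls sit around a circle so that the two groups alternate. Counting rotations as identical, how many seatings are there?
Fix one of the actors: (6-1)! ways for the remaining actors, × 6! ways for the girls = 120 × 720 = 86400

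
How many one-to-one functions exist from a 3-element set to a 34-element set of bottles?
P(34,3) = 34!/(34-3)! = 35904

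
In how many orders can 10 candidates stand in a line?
10! = 3628800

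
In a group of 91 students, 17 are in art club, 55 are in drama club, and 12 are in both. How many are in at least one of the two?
|A∪B| = |A| + |B| - |A∩B| = 17 + 55 - 12 = 60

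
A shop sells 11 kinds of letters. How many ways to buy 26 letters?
C(26+11-1, 11-1) = C(36, 10) = 254186856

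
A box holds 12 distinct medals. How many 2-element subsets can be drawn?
C(12,2) = 12!/(2!×10!) = 66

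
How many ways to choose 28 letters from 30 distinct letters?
C(30,28) = 30!/(28!×2!) = 435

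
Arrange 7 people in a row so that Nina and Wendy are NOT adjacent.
Total - adjacent = 7! - (7-1)!×2 = 5040 - 1440 = 3600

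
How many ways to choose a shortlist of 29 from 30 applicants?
C(30,29) = 30!/(29!×1!) = 30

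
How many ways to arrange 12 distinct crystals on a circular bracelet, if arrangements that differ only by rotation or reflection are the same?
(12-1)!/2 = 39916800/2 = 19958400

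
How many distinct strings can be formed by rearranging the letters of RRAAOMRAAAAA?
12! / (1! × 3! × 1! × 7!) = 15840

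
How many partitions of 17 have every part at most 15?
Let r_j(i) = number of partitions of i into parts ≤ j, for i = 0..17. r_1(i) = 1 for all i; r_j(i) = r_{j-1}(i) + r_j(i-j). Rows j = 2..15: ≤2: 1 1 2 2 3 3 4 4 5 5 6 6 7 7 8 8 9 9; ≤3: 1 1 2 3 4 5 7 8 10 12 14 16 19 21 24 27 30 33; ≤4: 1 1 2 3 5 6 9 11 15 18 23 27 34 39 47 54 64 72; ≤5: 1 1 2 3 5 7 10 13 18 23 30 37 47 57 70 84 101 119; ≤6: 1 1 2 3 5 7 11 14 20 26 35 44 58 71 90 110 136 163; ≤7: 1 1 2 3 5 7 11 15 21 28 38 49 65 82 105 131 164 201; ≤8: 1 1 2 3 5 7 11 15 22 29 40 52 70 89 116 146 186 230; ≤9: 1 1 2 3 5 7 11 15 22 30 41 54 73 94 123 157 201 252; ≤10: 1 1 2 3 5 7 11 15 22 30 42 55 75 97 128 164 212 267; ≤11: 1 1 2 3 5 7 11 15 22 30 42 56 76 99 131 169 219 278; ≤12: 1 1 2 3 5 7 11 15 22 30 42 56 77 100 133 172 224 285; ≤13: 1 1 2 3 5 7 11 15 22 30 42 56 77 101 134 174 227 290; ≤14: 1 1 2 3 5 7 11 15 22 30 42 56 77 101 135 175 229 293; ≤15: 1 1 2 3 5 7 11 15 22 30 42 56 77 101 135 176 230 295. r_15(17) = 295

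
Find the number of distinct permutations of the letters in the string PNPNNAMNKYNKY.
13! / (2! × 1! × 2! × 1! × 2! × 5!) = 6486480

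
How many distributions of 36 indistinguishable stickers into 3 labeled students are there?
C(36+3-1, 3-1) = C(38, 2) = 703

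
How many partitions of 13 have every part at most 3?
Let r_j(i) = number of partitions of i into parts ≤ j, for i = 0..13. r_1(i) = 1 for all i; r_j(i) = r_{j-1}(i) + r_j(i-j). Rows j = 2..3: ≤2: 1 1 2 2 3 3 4 4 5 5 6 6 7 7; ≤3: 1 1 2 3 4 5 7 8 10 12 14 16 19 21. r_3(13) = 21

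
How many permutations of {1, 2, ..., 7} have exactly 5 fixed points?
Choose the 5 fixed points C(7,5) = 21, derange the rest: !2 = Σ_{j=0}^{2} (-1)^j·2!/j! = 2 - 2 + 1 = 1. Product = 21 × 1 = 21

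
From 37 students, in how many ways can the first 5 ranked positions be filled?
P(37,5) = 37!/(37-5)! = 52307640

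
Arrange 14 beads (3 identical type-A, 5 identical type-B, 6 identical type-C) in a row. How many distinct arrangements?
14! / (3! × 5! × 6!) = 168168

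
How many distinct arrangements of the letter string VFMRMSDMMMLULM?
14! / (1! × 1! × 1! × 1! × 6! × 1! × 2! × 1!) = 60540480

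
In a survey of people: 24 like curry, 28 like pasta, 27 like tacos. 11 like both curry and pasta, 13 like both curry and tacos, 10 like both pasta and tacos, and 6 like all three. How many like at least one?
|A∪B∪C| = 24+28+27-11-13-10+6 = 51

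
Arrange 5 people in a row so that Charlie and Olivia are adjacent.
Treat as block: (5-1)! × 2! = 24 × 2 = 48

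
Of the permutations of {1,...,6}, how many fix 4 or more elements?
Exactly j fixed points: C(6,j)·!(6-j); sum over j ≥ 4 (derangement numbers via !m = (m-1)·(!(m-1) + !(m-2)): !0..!2 = 1, 0, 1). Σ_{j=4}^{6} C(6,j)·!(6-j) = C(6,4)·!2 + C(6,5)·!1 + C(6,6)·!0 = 15·1 + 6·0 + 1·1 = 16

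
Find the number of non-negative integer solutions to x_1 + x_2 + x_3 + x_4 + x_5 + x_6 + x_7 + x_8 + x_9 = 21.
C(21+9-1, 9-1) = C(29, 8) = 4292145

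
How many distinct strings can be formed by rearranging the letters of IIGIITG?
7! / (4! × 2! × 1!) = 105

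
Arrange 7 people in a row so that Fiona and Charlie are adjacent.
Treat as block: (7-1)! × 2! = 720 × 2 = 1440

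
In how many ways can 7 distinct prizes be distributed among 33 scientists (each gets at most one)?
P(33,7) = 33!/(33-7)! = 21531121920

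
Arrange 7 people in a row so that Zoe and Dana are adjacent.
Treat as block: (7-1)! × 2! = 720 × 2 = 1440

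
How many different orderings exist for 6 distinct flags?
6! = 720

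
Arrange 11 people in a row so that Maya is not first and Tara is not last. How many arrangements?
By inclusion-exclusion: 11! - 2×(11-1)! + (11-2)! = 39916800 - 7257600 + 362880 = 33022080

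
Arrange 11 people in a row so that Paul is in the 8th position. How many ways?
Fix one position: (11-1)! = 3628800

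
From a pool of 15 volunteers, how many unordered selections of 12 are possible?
C(15,12) = 15!/(12!×3!) = 455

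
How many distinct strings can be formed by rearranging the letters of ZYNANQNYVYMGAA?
14! / (1! × 1! × 1! × 3! × 1! × 1! × 3! × 3!) = 403603200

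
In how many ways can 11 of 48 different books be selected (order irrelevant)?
C(48,11) = 48!/(11!×37!) = 22595200368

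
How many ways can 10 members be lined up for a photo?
10! = 3628800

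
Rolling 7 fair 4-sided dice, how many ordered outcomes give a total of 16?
Coefficient of x^16 in (x + x² + ... + x^4)^7. By inclusion-exclusion on dice exceeding 4: Σ_j (-1)^j C(7,j)·C(16-1-4j, 6) = C(7,0)·C(15,6) - C(7,1)·C(11,6) + C(7,2)·C(7,6) = 1·5005 - 7·462 + 21·7 = 1918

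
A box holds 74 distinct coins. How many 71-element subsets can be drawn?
C(74,71) = 74!/(71!×3!) = 64824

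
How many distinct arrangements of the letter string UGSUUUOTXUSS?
12! / (5! × 1! × 3! × 1! × 1! × 1!) = 665280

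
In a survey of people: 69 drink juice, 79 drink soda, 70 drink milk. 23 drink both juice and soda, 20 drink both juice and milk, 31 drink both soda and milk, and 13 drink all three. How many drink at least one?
|A∪B∪C| = 69+79+70-23-20-31+13 = 157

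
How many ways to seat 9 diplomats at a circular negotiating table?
Circular: fix one position, arrange the rest. (9-1)! = 40320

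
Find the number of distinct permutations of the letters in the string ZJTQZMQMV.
9! / (1! × 2! × 1! × 2! × 1! × 2!) = 45360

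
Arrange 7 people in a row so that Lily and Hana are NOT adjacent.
Total - adjacent = 7! - (7-1)!×2 = 5040 - 1440 = 3600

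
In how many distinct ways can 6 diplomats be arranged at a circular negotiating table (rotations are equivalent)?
Circular: fix one position, arrange the rest. (6-1)! = 120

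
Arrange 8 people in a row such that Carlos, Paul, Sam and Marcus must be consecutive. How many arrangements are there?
Treat the 4 as one block: (8-4+1)! × 4! = 120 × 24 = 2880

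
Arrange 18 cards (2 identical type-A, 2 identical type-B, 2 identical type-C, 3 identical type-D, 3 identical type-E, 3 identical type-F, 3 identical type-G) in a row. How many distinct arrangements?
18! / (2! × 2! × 2! × 3! × 3! × 3! × 3!) = 617512896000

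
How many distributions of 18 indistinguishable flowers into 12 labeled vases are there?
C(18+12-1, 12-1) = C(29, 11) = 34597290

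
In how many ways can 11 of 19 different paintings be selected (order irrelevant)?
C(19,11) = 19!/(11!×8!) = 75582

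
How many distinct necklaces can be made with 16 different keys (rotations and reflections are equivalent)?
(16-1)!/2 = 1307674368000/2 = 653837184000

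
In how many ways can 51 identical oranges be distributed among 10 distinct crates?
C(51+10-1, 10-1) = C(60, 9) = 14783142660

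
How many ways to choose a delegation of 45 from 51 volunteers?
C(51,45) = 51!/(45!×6!) = 18009460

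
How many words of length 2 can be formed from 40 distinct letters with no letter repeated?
P(40,2) = 40!/(40-2)! = 1560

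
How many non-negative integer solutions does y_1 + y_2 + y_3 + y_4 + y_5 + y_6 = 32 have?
C(32+6-1, 6-1) = C(37, 5) = 435897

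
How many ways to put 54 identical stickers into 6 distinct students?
C(54+6-1, 6-1) = C(59, 5) = 5006386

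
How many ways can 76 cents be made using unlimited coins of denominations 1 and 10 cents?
Coefficient of x^76 in 1/(1-x^1) · 1/(1-x^10). Use j coins of 10 for j = 0..⌊76/10⌋ = 7, the rest in 1s: 7 + 1 = 8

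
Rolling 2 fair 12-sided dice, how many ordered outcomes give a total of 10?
Coefficient of x^10 in (x + x² + ... + x^12)^2. By inclusion-exclusion on dice exceeding 12: Σ_j (-1)^j C(2,j)·C(10-1-12j, 1) = C(2,0)·C(9,1) = 1·9 = 9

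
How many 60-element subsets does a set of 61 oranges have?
C(61,60) = 61!/(60!×1!) = 61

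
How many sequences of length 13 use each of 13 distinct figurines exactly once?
13! = 6227020800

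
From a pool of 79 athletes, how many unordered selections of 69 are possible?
C(79,69) = 79!/(69!×10!) = 1440680596355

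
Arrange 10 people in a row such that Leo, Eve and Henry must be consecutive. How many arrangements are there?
Treat the 3 as one block: (10-3+1)! × 3! = 40320 × 6 = 241920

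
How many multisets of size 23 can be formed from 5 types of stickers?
C(23+5-1, 5-1) = C(27, 4) = 17550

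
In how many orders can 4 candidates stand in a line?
4! = 24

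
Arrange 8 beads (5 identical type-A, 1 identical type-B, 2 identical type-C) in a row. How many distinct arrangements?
8! / (5! × 1! × 2!) = 168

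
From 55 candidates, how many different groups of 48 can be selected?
C(55,48) = 55!/(48!×7!) = 202927725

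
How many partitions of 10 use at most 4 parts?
By conjugation, equals partitions of 10 into parts ≤ 4. Let r_j(i) = number of partitions of i into parts ≤ j, for i = 0..10. r_1(i) = 1 for all i; r_j(i) = r_{j-1}(i) + r_j(i-j). Rows j = 2..4: ≤2: 1 1 2 2 3 3 4 4 5 5 6; ≤3: 1 1 2 3 4 5 7 8 10 12 14; ≤4: 1 1 2 3 5 6 9 11 15 18 23. r_4(10) = 23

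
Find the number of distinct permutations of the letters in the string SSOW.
4! / (1! × 2! × 1!) = 12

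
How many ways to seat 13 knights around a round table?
Circular: fix one position, arrange the rest. (13-1)! = 479001600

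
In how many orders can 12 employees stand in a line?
12! = 479001600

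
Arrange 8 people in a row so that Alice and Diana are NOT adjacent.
Total - adjacent = 8! - (8-1)!×2 = 40320 - 10080 = 30240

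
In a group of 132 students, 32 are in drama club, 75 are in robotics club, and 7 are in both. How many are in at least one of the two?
|A∪B| = |A| + |B| - |A∩B| = 32 + 75 - 7 = 100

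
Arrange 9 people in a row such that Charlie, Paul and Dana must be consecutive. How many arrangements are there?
Treat the 3 as one block: (9-3+1)! × 3! = 5040 × 6 = 30240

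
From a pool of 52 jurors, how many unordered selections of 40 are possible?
C(52,40) = 52!/(40!×12!) = 206379406870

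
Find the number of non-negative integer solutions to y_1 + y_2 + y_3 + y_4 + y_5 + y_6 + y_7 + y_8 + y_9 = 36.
C(36+9-1, 9-1) = C(44, 8) = 177232627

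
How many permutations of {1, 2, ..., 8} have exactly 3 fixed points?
Choose the 3 fixed points C(8,3) = 56, derange the rest: !5 = Σ_{j=0}^{5} (-1)^j·5!/j! = 120 - 120 + 60 - 20 + 5 - 1 = 44. Product = 56 × 44 = 2464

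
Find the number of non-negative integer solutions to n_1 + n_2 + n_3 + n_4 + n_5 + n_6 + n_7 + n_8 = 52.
C(52+8-1, 8-1) = C(59, 7) = 341149446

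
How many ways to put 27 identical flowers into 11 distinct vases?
C(27+11-1, 11-1) = C(37, 10) = 348330136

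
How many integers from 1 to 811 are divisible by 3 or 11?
⌊811/3⌋ + ⌊811/11⌋ - ⌊811/33⌋ = 270 + 73 - 24 = 319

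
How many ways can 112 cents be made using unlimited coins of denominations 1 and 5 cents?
Coefficient of x^112 in 1/(1-x^1) · 1/(1-x^5). Use j coins of 5 for j = 0..⌊112/5⌋ = 22, the rest in 1s: 22 + 1 = 23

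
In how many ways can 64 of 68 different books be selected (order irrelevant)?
C(68,64) = 68!/(64!×4!) = 814385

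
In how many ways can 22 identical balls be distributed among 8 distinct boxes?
C(22+8-1, 8-1) = C(29, 7) = 1560780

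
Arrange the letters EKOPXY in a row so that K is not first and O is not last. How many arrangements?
By inclusion-exclusion: 6! - 2×(6-1)! + (6-2)! = 720 - 240 + 24 = 504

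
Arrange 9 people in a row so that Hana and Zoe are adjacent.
Treat as block: (9-1)! × 2! = 40320 × 2 = 80640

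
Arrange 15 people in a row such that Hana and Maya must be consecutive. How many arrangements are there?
Treat the 2 as one block: (15-2+1)! × 2! = 87178291200 × 2 = 174356582400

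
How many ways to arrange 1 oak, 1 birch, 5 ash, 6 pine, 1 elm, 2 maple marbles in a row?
16! / (1! × 1! × 5! × 6! × 1! × 2!) = 121080960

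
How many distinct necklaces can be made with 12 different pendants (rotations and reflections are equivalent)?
(12-1)!/2 = 39916800/2 = 19958400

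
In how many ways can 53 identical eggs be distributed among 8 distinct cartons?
C(53+8-1, 8-1) = C(60, 7) = 386206920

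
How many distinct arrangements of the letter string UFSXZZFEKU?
10! / (1! × 1! × 1! × 2! × 2! × 1! × 2!) = 453600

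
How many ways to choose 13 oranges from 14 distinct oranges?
C(14,13) = 14!/(13!×1!) = 14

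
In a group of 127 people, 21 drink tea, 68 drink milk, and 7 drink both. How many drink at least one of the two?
|A∪B| = |A| + |B| - |A∩B| = 21 + 68 - 7 = 82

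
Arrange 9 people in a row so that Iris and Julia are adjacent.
Treat as block: (9-1)! × 2! = 40320 × 2 = 80640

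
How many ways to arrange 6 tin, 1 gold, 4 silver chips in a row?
11! / (6! × 1! × 4!) = 2310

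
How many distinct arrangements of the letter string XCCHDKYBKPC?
11! / (2! × 1! × 1! × 1! × 1! × 3! × 1! × 1!) = 3326400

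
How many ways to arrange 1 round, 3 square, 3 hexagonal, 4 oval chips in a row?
11! / (1! × 3! × 3! × 4!) = 46200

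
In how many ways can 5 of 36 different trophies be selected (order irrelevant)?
C(36,5) = 36!/(5!×31!) = 376992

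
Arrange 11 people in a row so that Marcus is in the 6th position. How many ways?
Fix one position: (11-1)! = 3628800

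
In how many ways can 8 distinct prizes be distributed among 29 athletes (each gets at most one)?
P(29,8) = 29!/(29-8)! = 173059286400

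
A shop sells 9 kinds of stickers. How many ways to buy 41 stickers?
C(41+9-1, 9-1) = C(49, 8) = 450978066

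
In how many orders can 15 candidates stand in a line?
15! = 1307674368000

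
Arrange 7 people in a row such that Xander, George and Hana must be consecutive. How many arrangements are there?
Treat the 3 as one block: (7-3+1)! × 3! = 120 × 6 = 720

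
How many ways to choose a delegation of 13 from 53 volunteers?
C(53,13) = 53!/(13!×40!) = 841392966470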